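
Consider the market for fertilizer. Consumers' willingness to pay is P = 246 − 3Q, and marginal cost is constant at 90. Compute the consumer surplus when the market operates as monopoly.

The monopolist equates marginal revenue to marginal cost: 246 − 6Q = 90, so Q = 26. From demand, P = 168.
CS = ½·(246 − 168)·26 = 1014.

CS = 1014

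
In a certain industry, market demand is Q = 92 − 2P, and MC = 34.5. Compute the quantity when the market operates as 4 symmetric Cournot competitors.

Inverting demand: P = 46 − 0.5Q.
Cournot with 4 identical firms: the symmetric best-response condition is 46 − 2.5q = 34.5. Each firm produces q = 4.6, total output Q = 18.4, price P = 36.8.

Q = 18.4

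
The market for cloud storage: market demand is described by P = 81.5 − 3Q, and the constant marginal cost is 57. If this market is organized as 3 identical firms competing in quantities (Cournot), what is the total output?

Q = 6.125

In a 3-firm Cournot equilibrium, symmetry and the first-order condition give q = (81.5 − 57)/(12) = 49/24. So Q = 6.125 and P = 63.125.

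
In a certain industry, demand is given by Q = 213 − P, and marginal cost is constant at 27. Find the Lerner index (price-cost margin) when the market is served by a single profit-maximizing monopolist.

Inverting demand: P = 213 − Q.
A monopolist chooses Q where MR = MC. MR = 213 − 2Q; setting this equal to 27 gives Q = 93 and P = 120.
Lerner index = (P − MC)/P = (120 − 27)/120 = 0.775.

Lerner index = 0.775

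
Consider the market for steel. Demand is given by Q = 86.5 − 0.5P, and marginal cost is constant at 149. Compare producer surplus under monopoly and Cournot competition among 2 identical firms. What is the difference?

Inverting demand: P = 173 − 2Q.
Monopoly sets MR = MC: 173 − 4Q = 149 ⇒ Q = 6, P = 173 − 2·6 = 161.
PS = (161 − 149)·6 = 72.
In a 2-firm Cournot equilibrium, symmetry and the first-order condition give q = (173 − 149)/(6) = 4. So Q = 8 and P = 157.
PS = (157 − 149)·8 = 64.
Change in producer surplus: 64 − 72 = −8.

Producer surplus falls by 8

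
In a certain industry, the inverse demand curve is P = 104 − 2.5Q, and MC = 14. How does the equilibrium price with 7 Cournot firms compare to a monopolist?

Cournot: P = 25.25; Monopoly: P = 59

With 7 symmetric Cournot firms, each firm's FOC gives 104 − 20q = 14, so q = 4.5, Q = 7·4.5 = 31.5, and P = 25.25.
The monopolist equates marginal revenue to marginal cost: 104 − 5Q = 14, so Q = 18. From demand, P = 59.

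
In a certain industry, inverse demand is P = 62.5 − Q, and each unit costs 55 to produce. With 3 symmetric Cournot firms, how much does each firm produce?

q_i = 1.875

Cournot with 3 identical firms: the symmetric best-response condition is 62.5 − 4q = 55. Each firm produces q = 1.875, total output Q = 5.625, price P = 56.875.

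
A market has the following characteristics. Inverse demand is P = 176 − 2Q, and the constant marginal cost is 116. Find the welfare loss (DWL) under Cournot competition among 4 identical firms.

DWL = 36

Under competition P = MC = 116, so Q = (176 − 116)/2 = 30.
In a 4-firm Cournot equilibrium, symmetry and the first-order condition give q = (176 − 116)/(10) = 6. So Q = 24 and P = 128.
DWL is the triangle between Q = 24 and Q = 30: ½·(30 − 24)·(128 − 116) = 36.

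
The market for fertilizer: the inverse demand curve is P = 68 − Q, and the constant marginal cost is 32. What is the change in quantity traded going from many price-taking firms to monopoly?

Quantity traded falls by 18

Perfect competition: P = MC = 32, so 68 − Q = 32 and Q = 36.
The monopolist equates marginal revenue to marginal cost: 68 − 2Q = 32, so Q = 18. From demand, P = 50.
Change in quantity traded: 18 − 36 = −18.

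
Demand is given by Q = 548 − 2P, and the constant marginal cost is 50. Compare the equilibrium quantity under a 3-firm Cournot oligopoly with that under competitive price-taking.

Cournot: Q = 336; Competition: Q = 448

Inverting demand: P = 274 − 0.5Q.
Cournot with 3 identical firms: the symmetric best-response condition is 274 − 2q = 50. Each firm produces q = 112, total output Q = 336, price P = 106.
Perfect competition: P = MC = 50, so 274 − 0.5Q = 50 and Q = 448.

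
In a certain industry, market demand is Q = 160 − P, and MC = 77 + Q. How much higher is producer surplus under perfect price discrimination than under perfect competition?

Producer surplus rises by 861.125

Inverting demand: P = 160 − Q.
Competitive equilibrium sets price equal to marginal cost: 160 − Q = 77 + Q, so Q = 41.5 and P = 118.5.
PS = P·Q − VC(Q) = 118.5·41.5 − (77·41.5 + ½·1·41.5²) = 861.125.
Under first-degree price discrimination the firm charges each unit its demand price and produces up to where P = MC, i.e. Q = 41.5. Consumer surplus is zero; producer surplus equals total surplus.
PS = ½·(160 − 77)·41.5 = 1722.25.
Change in producer surplus: 1722.25 − 861.125 = 861.125.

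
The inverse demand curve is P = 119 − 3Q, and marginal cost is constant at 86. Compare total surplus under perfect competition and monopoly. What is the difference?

Perfect competition: P = MC = 86, so 119 − 3Q = 86 and Q = 11.
CS = ½·(119 − 86)·11 = 181.5; PS = (86 − 86)·11 = 0; TS = 181.5.
The monopolist equates marginal revenue to marginal cost: 119 − 6Q = 86, so Q = 5.5. From demand, P = 102.5.
CS = ½·(119 − 102.5)·5.5 = 45.375; PS = (102.5 − 86)·5.5 = 90.75; TS = 136.125.
Change in total surplus: 136.125 − 181.5 = −45.375.

Total surplus falls by 45.375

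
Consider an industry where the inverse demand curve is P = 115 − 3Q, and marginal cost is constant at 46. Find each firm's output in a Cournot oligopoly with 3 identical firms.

q_i = 5.75

In a 3-firm Cournot equilibrium, symmetry and the first-order condition give q = (115 − 46)/(12) = 5.75. So Q = 17.25 and P = 63.25.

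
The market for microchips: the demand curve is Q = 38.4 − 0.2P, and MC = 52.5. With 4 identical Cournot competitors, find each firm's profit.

π_i = 155.682

Inverting demand: P = 192 − 5Q.
With 4 symmetric Cournot firms, each firm's FOC gives 192 − 25q = 52.5, so q = 5.58, Q = 4·5.58 = 22.32, and P = 80.4.
Each firm's profit = (80.4 − 52.5)·5.58 = 155.682.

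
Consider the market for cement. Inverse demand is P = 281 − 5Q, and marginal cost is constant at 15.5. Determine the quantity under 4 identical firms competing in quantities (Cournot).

Q = 42.48

In a 4-firm Cournot equilibrium, symmetry and the first-order condition give q = (281 − 15.5)/(25) = 10.62. So Q = 42.48 and P = 68.6.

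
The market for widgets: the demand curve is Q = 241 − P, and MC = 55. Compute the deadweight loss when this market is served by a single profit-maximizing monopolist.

DWL = 4324.5

Inverting demand: P = 241 − Q.
Under competition P = MC = 55, so Q = (241 − 55)/1 = 186.
A monopolist chooses Q where MR = MC. MR = 241 − 2Q; setting this equal to 55 gives Q = 93 and P = 148.
DWL is the triangle between Q = 93 and Q = 186: ½·(186 − 93)·(148 − 55) = 4324.5.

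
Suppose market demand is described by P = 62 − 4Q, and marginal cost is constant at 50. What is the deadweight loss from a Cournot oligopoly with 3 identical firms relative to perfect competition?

Competitive firms price at marginal cost: P = 50, giving Q = 3.
Cournot with 3 identical firms: the symmetric best-response condition is 62 − 16q = 50. Each firm produces q = 0.75, total output Q = 2.25, price P = 53.
DWL is the triangle between Q = 2.25 and Q = 3: ½·(3 − 2.25)·(53 − 50) = 1.125.

DWL = 1.125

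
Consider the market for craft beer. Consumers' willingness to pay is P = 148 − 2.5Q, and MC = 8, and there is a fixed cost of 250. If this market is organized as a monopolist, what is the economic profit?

Monopoly sets MR = MC: 148 − 5Q = 8 ⇒ Q = 28, P = 148 − 2.5·28 = 78.
Profit = (78 − 8)·28 − 250 = 1710.

Profit = 1710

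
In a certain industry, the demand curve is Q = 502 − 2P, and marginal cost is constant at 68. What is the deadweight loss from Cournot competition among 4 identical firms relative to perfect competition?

DWL = 1339.56

Inverting demand: P = 251 − 0.5Q.
Competitive firms price at marginal cost: P = 68, giving Q = 366.
With 4 symmetric Cournot firms, each firm's FOC gives 251 − 2.5q = 68, so q = 73.2, Q = 4·73.2 = 292.8, and P = 104.6.
DWL is the triangle between Q = 292.8 and Q = 366: ½·(366 − 292.8)·(104.6 − 68) = 1339.56.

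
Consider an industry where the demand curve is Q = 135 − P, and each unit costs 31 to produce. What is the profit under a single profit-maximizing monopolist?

Inverting demand: P = 135 − Q.
A monopolist chooses Q where MR = MC. MR = 135 − 2Q; setting this equal to 31 gives Q = 52 and P = 83.
Profit = (83 − 31)·52 = 2704.

Profit = 2704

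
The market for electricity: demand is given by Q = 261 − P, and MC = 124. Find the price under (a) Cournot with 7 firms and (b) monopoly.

Inverting demand: P = 261 − Q.
Cournot with 7 identical firms: the symmetric best-response condition is 261 − 8q = 124. Each firm produces q = 17.125, total output Q = 119.875, price P = 141.125.
A monopolist chooses Q where MR = MC. MR = 261 − 2Q; setting this equal to 124 gives Q = 68.5 and P = 192.5.

Cournot: P = 141.125; Monopoly: P = 192.5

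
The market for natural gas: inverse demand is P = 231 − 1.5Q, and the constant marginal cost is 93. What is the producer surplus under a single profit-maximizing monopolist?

A monopolist chooses Q where MR = MC. MR = 231 − 3Q; setting this equal to 93 gives Q = 46 and P = 162.
PS = (162 − 93)·46 = 3174.

PS = 3174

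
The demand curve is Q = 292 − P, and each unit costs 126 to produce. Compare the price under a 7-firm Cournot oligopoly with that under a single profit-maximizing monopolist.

Inverting demand: P = 292 − Q.
In a 7-firm Cournot equilibrium, symmetry and the first-order condition give q = (292 − 126)/(8) = 20.75. So Q = 145.25 and P = 146.75.
A monopolist chooses Q where MR = MC. MR = 292 − 2Q; setting this equal to 126 gives Q = 83 and P = 209.

Cournot: P = 146.75; Monopoly: P = 209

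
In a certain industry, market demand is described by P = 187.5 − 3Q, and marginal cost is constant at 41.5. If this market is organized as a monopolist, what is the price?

P = 114.5

Monopoly sets MR = MC: 187.5 − 6Q = 41.5 ⇒ Q = 73/3, P = 187.5 − 3·73/3 = 114.5.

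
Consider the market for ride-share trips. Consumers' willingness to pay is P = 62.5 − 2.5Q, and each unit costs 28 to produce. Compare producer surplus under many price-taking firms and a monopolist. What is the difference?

PS rises by 119.025

Perfect competition: P = MC = 28, so 62.5 − 2.5Q = 28 and Q = 13.8.
PS = (28 − 28)·13.8 = 0.
Monopoly sets MR = MC: 62.5 − 5Q = 28 ⇒ Q = 6.9, P = 62.5 − 2.5·6.9 = 45.25.
PS = (45.25 − 28)·6.9 = 119.025.
Change in producer surplus: 119.025 − 0 = 119.025.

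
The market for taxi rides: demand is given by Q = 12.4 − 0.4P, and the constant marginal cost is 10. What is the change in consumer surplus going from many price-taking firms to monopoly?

CS falls by 66.15

Inverting demand: P = 31 − 2.5Q.
Competitive firms price at marginal cost: P = 10, giving Q = 8.4.
CS = ½·(31 − 10)·8.4 = 88.2.
The monopolist equates marginal revenue to marginal cost: 31 − 5Q = 10, so Q = 4.2. From demand, P = 20.5.
CS = ½·(31 − 20.5)·4.2 = 22.05.
Change in consumer surplus: 22.05 − 88.2 = −66.15.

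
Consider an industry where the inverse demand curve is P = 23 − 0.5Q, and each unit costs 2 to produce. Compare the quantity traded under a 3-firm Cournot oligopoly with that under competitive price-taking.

Cournot: Q = 31.5; Competition: Q = 42

In a 3-firm Cournot equilibrium, symmetry and the first-order condition give q = (23 − 2)/(2) = 10.5. So Q = 31.5 and P = 7.25.
Competitive firms price at marginal cost: P = 2, giving Q = 42.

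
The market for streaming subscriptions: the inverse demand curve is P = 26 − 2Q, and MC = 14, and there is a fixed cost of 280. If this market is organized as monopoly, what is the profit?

Profit = −262

A monopolist chooses Q where MR = MC. MR = 26 − 4Q; setting this equal to 14 gives Q = 3 and P = 20.
Profit = (20 − 14)·3 − 280 = −262.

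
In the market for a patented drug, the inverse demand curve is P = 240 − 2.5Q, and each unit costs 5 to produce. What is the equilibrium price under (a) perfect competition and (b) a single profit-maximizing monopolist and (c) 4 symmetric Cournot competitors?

Under competition P = MC = 5, so Q = (240 − 5)/2.5 = 94.
Monopoly sets MR = MC: 240 − 5Q = 5 ⇒ Q = 47, P = 240 − 2.5·47 = 122.5.
Cournot with 4 identical firms: the symmetric best-response condition is 240 − 12.5q = 5. Each firm produces q = 18.8, total output Q = 75.2, price P = 52.

Competition: P = 5; Monopoly: P = 122.5; Cournot: P = 52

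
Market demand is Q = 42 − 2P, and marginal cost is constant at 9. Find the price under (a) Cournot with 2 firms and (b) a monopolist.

Cournot: P = 13; Monopoly: P = 15

Inverting demand: P = 21 − 0.5Q.
Cournot with 2 identical firms: the symmetric best-response condition is 21 − 1.5q = 9. Each firm produces q = 8, total output Q = 16, price P = 13.
The monopolist equates marginal revenue to marginal cost: 21 − Q = 9, so Q = 12. From demand, P = 15.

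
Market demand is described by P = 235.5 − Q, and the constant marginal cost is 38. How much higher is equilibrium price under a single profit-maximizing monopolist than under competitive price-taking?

Perfect competition: P = MC = 38, so 235.5 − Q = 38 and Q = 197.5.
A monopolist chooses Q where MR = MC. MR = 235.5 − 2Q; setting this equal to 38 gives Q = 98.75 and P = 136.75.
Change in equilibrium price: 136.75 − 38 = 98.75.

Equilibrium price rises by 98.75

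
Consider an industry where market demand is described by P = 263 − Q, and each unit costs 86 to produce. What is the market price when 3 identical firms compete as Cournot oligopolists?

Cournot with 3 identical firms: the symmetric best-response condition is 263 − 4q = 86. Each firm produces q = 44.25, total output Q = 132.75, price P = 130.25.

P = 130.25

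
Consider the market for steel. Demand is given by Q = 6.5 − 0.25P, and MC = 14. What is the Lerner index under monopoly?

Inverting demand: P = 26 − 4Q.
The monopolist equates marginal revenue to marginal cost: 26 − 8Q = 14, so Q = 1.5. From demand, P = 20.
Lerner index = (P − MC)/P = (20 − 14)/20 = 0.3.

Lerner index = 0.3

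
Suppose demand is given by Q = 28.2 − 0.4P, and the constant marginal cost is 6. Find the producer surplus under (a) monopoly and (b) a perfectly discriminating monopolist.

Monopoly: PS = 416.025; Perfect PD: PS = 832.05

Inverting demand: P = 70.5 − 2.5Q.
Monopoly sets MR = MC: 70.5 − 5Q = 6 ⇒ Q = 12.9, P = 70.5 − 2.5·12.9 = 38.25.
PS = (38.25 − 6)·12.9 = 416.025.
Under first-degree price discrimination the firm charges each unit its demand price and produces up to where P = MC, i.e. Q = 25.8. Consumer surplus is zero; producer surplus equals total surplus.
PS = ½·(70.5 − 6)·25.8 = 832.05.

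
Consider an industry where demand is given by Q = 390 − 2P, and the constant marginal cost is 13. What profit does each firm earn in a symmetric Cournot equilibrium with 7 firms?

Inverting demand: P = 195 − 0.5Q.
Cournot with 7 identical firms: the symmetric best-response condition is 195 − 4q = 13. Each firm produces q = 45.5, total output Q = 318.5, price P = 35.75.
Each firm's profit = (35.75 − 13)·45.5 = 1035.125.

π_i = 1035.125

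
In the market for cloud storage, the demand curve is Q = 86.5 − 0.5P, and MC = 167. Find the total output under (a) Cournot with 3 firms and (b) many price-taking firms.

Inverting demand: P = 173 − 2Q.
In a 3-firm Cournot equilibrium, symmetry and the first-order condition give q = (173 − 167)/(8) = 0.75. So Q = 2.25 and P = 168.5.
Competitive firms price at marginal cost: P = 167, giving Q = 3.

Cournot: Q = 2.25; Competition: Q = 3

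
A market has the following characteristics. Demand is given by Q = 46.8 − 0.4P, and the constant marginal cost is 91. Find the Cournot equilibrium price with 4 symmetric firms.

Inverting demand: P = 117 − 2.5Q.
With 4 symmetric Cournot firms, each firm's FOC gives 117 − 12.5q = 91, so q = 2.08, Q = 4·2.08 = 8.32, and P = 96.2.

P = 96.2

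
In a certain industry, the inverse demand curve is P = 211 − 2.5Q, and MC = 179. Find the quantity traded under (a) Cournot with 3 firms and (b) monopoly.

Cournot with 3 identical firms: the symmetric best-response condition is 211 − 10q = 179. Each firm produces q = 3.2, total output Q = 9.6, price P = 187.
A monopolist chooses Q where MR = MC. MR = 211 − 5Q; setting this equal to 179 gives Q = 6.4 and P = 195.

Cournot: Q = 9.6; Monopoly: Q = 6.4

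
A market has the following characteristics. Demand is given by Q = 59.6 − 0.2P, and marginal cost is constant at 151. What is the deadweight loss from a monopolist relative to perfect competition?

Inverting demand: P = 298 − 5Q.
Perfect competition: P = MC = 151, so 298 − 5Q = 151 and Q = 29.4.
The monopolist equates marginal revenue to marginal cost: 298 − 10Q = 151, so Q = 14.7. From demand, P = 224.5.
DWL is the triangle between Q = 14.7 and Q = 29.4: ½·(29.4 − 14.7)·(224.5 − 151) = 540.225.

DWL = 540.225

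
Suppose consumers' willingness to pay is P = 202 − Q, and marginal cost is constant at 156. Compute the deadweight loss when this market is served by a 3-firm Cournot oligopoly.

DWL = 66.125

Under competition P = MC = 156, so Q = (202 − 156)/1 = 46.
In a 3-firm Cournot equilibrium, symmetry and the first-order condition give q = (202 − 156)/(4) = 11.5. So Q = 34.5 and P = 167.5.
DWL is the triangle between Q = 34.5 and Q = 46: ½·(46 − 34.5)·(167.5 − 156) = 66.125.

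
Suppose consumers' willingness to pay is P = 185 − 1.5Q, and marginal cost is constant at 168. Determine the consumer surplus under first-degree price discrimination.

CS = 0

Under first-degree price discrimination the firm charges each unit its demand price and produces up to where P = MC, i.e. Q = 34/3. Consumer surplus is zero; producer surplus equals total surplus.
CS = 0.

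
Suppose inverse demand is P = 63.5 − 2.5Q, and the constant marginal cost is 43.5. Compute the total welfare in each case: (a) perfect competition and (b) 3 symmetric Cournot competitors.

Competition: TS = 80; Cournot: TS = 75

Competitive firms price at marginal cost: P = 43.5, giving Q = 8.
CS = ½·(63.5 − 43.5)·8 = 80; PS = (43.5 − 43.5)·8 = 0; TS = 80.
In a 3-firm Cournot equilibrium, symmetry and the first-order condition give q = (63.5 − 43.5)/(10) = 2. So Q = 6 and P = 48.5.
CS = ½·(63.5 − 48.5)·6 = 45; PS = (48.5 − 43.5)·6 = 30; TS = 75.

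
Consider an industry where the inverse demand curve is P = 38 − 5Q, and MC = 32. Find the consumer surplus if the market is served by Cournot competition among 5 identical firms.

With 5 symmetric Cournot firms, each firm's FOC gives 38 − 30q = 32, so q = 0.2, Q = 5·0.2 = 1, and P = 33.
CS = ½·(38 − 33)·1 = 2.5.

CS = 2.5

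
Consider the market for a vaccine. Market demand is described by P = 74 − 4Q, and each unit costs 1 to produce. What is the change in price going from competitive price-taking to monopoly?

Price rises by 36.5

Perfect competition: P = MC = 1, so 74 − 4Q = 1 and Q = 18.25.
The monopolist equates marginal revenue to marginal cost: 74 − 8Q = 1, so Q = 9.125. From demand, P = 37.5.
Change in price: 37.5 − 1 = 36.5.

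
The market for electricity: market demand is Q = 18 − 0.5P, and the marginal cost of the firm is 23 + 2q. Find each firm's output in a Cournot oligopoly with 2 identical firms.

Inverting demand: P = 36 − 2Q.
Cournot with 2 identical firms: the symmetric best-response condition is 36 − 6q = 23 + 2q. Each firm produces q = 1.625, total output Q = 3.25, price P = 29.5.

q_i = 1.625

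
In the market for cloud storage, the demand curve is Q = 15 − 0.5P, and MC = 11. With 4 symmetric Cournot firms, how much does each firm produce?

q_i = 1.9

Inverting demand: P = 30 − 2Q.
Cournot with 4 identical firms: the symmetric best-response condition is 30 − 10q = 11. Each firm produces q = 1.9, total output Q = 7.6, price P = 14.8.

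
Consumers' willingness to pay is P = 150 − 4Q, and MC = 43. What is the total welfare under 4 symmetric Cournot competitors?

TS = 1373.88

In a 4-firm Cournot equilibrium, symmetry and the first-order condition give q = (150 − 43)/(20) = 5.35. So Q = 21.4 and P = 64.4.
CS = ½·(150 − 64.4)·21.4 = 915.92; PS = (64.4 − 43)·21.4 = 457.96; TS = 1373.88.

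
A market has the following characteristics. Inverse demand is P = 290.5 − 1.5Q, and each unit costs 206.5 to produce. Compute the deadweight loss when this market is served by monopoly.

DWL = 588

Perfect competition: P = MC = 206.5, so 290.5 − 1.5Q = 206.5 and Q = 56.
A monopolist chooses Q where MR = MC. MR = 290.5 − 3Q; setting this equal to 206.5 gives Q = 28 and P = 248.5.
DWL is the triangle between Q = 28 and Q = 56: ½·(56 − 28)·(248.5 − 206.5) = 588.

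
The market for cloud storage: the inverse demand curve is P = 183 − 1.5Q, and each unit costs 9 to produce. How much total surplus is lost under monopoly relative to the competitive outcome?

Perfect competition: P = MC = 9, so 183 − 1.5Q = 9 and Q = 116.
The monopolist equates marginal revenue to marginal cost: 183 − 3Q = 9, so Q = 58. From demand, P = 96.
DWL is the triangle between Q = 58 and Q = 116: ½·(116 − 58)·(96 − 9) = 2523.

DWL = 2523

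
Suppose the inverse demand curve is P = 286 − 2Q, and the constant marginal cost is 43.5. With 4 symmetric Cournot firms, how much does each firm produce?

q_i = 24.25

With 4 symmetric Cournot firms, each firm's FOC gives 286 − 10q = 43.5, so q = 24.25, Q = 4·24.25 = 97, and P = 92.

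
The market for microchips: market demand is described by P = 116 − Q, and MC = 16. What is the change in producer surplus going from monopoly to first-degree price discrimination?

PS rises by 2500

A monopolist chooses Q where MR = MC. MR = 116 − 2Q; setting this equal to 16 gives Q = 50 and P = 66.
PS = (66 − 16)·50 = 2500.
Under first-degree price discrimination the firm charges each unit its demand price and produces up to where P = MC, i.e. Q = 100. Consumer surplus is zero; producer surplus equals total surplus.
PS = ½·(116 − 16)·100 = 5000.
Change in producer surplus: 5000 − 2500 = 2500.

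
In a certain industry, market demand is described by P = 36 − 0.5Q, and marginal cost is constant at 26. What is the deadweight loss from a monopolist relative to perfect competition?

DWL = 25

Competitive firms price at marginal cost: P = 26, giving Q = 20.
A monopolist chooses Q where MR = MC. MR = 36 − Q; setting this equal to 26 gives Q = 10 and P = 31.
DWL is the triangle between Q = 10 and Q = 20: ½·(20 − 10)·(31 − 26) = 25.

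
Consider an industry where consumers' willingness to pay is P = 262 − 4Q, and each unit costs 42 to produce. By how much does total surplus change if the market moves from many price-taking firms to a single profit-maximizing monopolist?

Perfect competition: P = MC = 42, so 262 − 4Q = 42 and Q = 55.
CS = ½·(262 − 42)·55 = 6050; PS = (42 − 42)·55 = 0; TS = 6050.
Monopoly sets MR = MC: 262 − 8Q = 42 ⇒ Q = 27.5, P = 262 − 4·27.5 = 152.
CS = ½·(262 − 152)·27.5 = 1512.5; PS = (152 − 42)·27.5 = 3025; TS = 4537.5.
Change in total surplus: 4537.5 − 6050 = −1512.5.

TS falls by 1512.5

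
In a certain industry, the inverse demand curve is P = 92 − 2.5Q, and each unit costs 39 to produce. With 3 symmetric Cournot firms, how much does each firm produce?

q_i = 5.3

Cournot with 3 identical firms: the symmetric best-response condition is 92 − 10q = 39. Each firm produces q = 5.3, total output Q = 15.9, price P = 52.25.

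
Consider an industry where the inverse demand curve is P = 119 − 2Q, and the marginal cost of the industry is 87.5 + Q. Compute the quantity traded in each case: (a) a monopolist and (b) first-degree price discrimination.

The monopolist equates marginal revenue to marginal cost: 119 − 4Q = 87.5 + Q, so Q = 6.3. From demand, P = 106.4.
Under first-degree price discrimination the firm charges each unit its demand price and produces up to where P = MC, i.e. Q = 10.5. Consumer surplus is zero; producer surplus equals total surplus.

Monopoly: Q = 6.3; Perfect PD: Q = 10.5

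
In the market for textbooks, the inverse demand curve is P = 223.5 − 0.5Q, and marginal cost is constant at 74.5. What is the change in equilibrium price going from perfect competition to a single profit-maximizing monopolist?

Equilibrium price rises by 74.5

Under competition P = MC = 74.5, so Q = (223.5 − 74.5)/0.5 = 298.
A monopolist chooses Q where MR = MC. MR = 223.5 − Q; setting this equal to 74.5 gives Q = 149 and P = 149.
Change in equilibrium price: 149 − 74.5 = 74.5.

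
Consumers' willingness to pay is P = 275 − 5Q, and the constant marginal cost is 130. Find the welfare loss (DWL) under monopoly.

Competitive firms price at marginal cost: P = 130, giving Q = 29.
Monopoly sets MR = MC: 275 − 10Q = 130 ⇒ Q = 14.5, P = 275 − 5·14.5 = 202.5.
DWL is the triangle between Q = 14.5 and Q = 29: ½·(29 − 14.5)·(202.5 − 130) = 525.625.

DWL = 525.625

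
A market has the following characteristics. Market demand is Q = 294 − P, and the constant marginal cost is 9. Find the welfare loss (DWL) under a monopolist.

DWL = 10153.125

Inverting demand: P = 294 − Q.
Under competition P = MC = 9, so Q = (294 − 9)/1 = 285.
A monopolist chooses Q where MR = MC. MR = 294 − 2Q; setting this equal to 9 gives Q = 142.5 and P = 151.5.
DWL is the triangle between Q = 142.5 and Q = 285: ½·(285 − 142.5)·(151.5 − 9) = 10153.125.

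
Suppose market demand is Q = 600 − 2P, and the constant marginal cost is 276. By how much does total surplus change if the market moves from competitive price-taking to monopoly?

Total surplus falls by 144

Inverting demand: P = 300 − 0.5Q.
Competitive firms price at marginal cost: P = 276, giving Q = 48.
CS = ½·(300 − 276)·48 = 576; PS = (276 − 276)·48 = 0; TS = 576.
A monopolist chooses Q where MR = MC. MR = 300 − Q; setting this equal to 276 gives Q = 24 and P = 288.
CS = ½·(300 − 288)·24 = 144; PS = (288 − 276)·24 = 288; TS = 432.
Change in total surplus: 432 − 576 = −144.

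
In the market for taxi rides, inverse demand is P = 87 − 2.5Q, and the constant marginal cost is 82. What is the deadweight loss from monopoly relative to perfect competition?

Under competition P = MC = 82, so Q = (87 − 82)/2.5 = 2.
A monopolist chooses Q where MR = MC. MR = 87 − 5Q; setting this equal to 82 gives Q = 1 and P = 84.5.
DWL is the triangle between Q = 1 and Q = 2: ½·(2 − 1)·(84.5 − 82) = 1.25.

DWL = 1.25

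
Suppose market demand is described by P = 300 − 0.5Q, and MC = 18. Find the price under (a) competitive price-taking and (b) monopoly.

Competition: P = 18; Monopoly: P = 159

Competitive firms price at marginal cost: P = 18, giving Q = 564.
A monopolist chooses Q where MR = MC. MR = 300 − Q; setting this equal to 18 gives Q = 282 and P = 159.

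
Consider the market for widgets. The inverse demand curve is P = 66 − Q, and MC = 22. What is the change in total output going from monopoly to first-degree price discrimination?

The monopolist equates marginal revenue to marginal cost: 66 − 2Q = 22, so Q = 22. From demand, P = 44.
With perfect price discrimination, output is the efficient level Q = 44 (where demand meets MC), but every buyer pays their willingness to pay: CS = 0 and PS = total surplus.
Change in total output: 44 − 22 = 22.

Q rises by 22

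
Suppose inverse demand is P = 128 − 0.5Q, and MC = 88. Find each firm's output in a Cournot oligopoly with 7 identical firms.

In a 7-firm Cournot equilibrium, symmetry and the first-order condition give q = (128 − 88)/(4) = 10. So Q = 70 and P = 93.

q_i = 10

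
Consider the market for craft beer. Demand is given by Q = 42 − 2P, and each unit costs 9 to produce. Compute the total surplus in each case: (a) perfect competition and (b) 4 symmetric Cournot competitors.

Inverting demand: P = 21 − 0.5Q.
Perfect competition: P = MC = 9, so 21 − 0.5Q = 9 and Q = 24.
CS = ½·(21 − 9)·24 = 144; PS = (9 − 9)·24 = 0; TS = 144.
Cournot with 4 identical firms: the symmetric best-response condition is 21 − 2.5q = 9. Each firm produces q = 4.8, total output Q = 19.2, price P = 11.4.
CS = ½·(21 − 11.4)·19.2 = 92.16; PS = (11.4 − 9)·19.2 = 46.08; TS = 138.24.

Competition: TS = 144; Cournot: TS = 138.24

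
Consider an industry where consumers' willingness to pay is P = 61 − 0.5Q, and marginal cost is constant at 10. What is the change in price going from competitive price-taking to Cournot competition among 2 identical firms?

Under competition P = MC = 10, so Q = (61 − 10)/0.5 = 102.
Cournot with 2 identical firms: the symmetric best-response condition is 61 − 1.5q = 10. Each firm produces q = 34, total output Q = 68, price P = 27.
Change in price: 27 − 10 = 17.

Price rises by 17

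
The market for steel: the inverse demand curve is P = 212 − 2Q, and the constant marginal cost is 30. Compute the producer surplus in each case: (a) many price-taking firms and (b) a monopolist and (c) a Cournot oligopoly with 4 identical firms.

Competitive firms price at marginal cost: P = 30, giving Q = 91.
PS = (30 − 30)·91 = 0.
A monopolist chooses Q where MR = MC. MR = 212 − 4Q; setting this equal to 30 gives Q = 45.5 and P = 121.
PS = (121 − 30)·45.5 = 4140.5.
With 4 symmetric Cournot firms, each firm's FOC gives 212 − 10q = 30, so q = 18.2, Q = 4·18.2 = 72.8, and P = 66.4.
PS = (66.4 − 30)·72.8 = 2649.92.

Competition: PS = 0; Monopoly: PS = 4140.5; Cournot: PS = 2649.92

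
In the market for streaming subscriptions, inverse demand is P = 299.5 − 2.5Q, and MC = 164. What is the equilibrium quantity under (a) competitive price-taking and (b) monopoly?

Under competition P = MC = 164, so Q = (299.5 − 164)/2.5 = 54.2.
Monopoly sets MR = MC: 299.5 − 5Q = 164 ⇒ Q = 27.1, P = 299.5 − 2.5·27.1 = 231.75.

Competition: Q = 54.2; Monopoly: Q = 27.1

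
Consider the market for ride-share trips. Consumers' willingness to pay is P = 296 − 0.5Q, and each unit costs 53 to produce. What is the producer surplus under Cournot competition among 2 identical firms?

Cournot with 2 identical firms: the symmetric best-response condition is 296 − 1.5q = 53. Each firm produces q = 162, total output Q = 324, price P = 134.
PS = (134 − 53)·324 = 26244.

PS = 26244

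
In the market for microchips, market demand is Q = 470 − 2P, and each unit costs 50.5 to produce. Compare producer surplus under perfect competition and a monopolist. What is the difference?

Producer surplus rises by 17020.125

Inverting demand: P = 235 − 0.5Q.
Perfect competition: P = MC = 50.5, so 235 − 0.5Q = 50.5 and Q = 369.
PS = (50.5 − 50.5)·369 = 0.
A monopolist chooses Q where MR = MC. MR = 235 − Q; setting this equal to 50.5 gives Q = 184.5 and P = 142.75.
PS = (142.75 − 50.5)·184.5 = 17020.125.
Change in producer surplus: 17020.125 − 0 = 17020.125.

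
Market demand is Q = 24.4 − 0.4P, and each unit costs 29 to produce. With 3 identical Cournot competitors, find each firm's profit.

Inverting demand: P = 61 − 2.5Q.
In a 3-firm Cournot equilibrium, symmetry and the first-order condition give q = (61 − 29)/(10) = 3.2. So Q = 9.6 and P = 37.
Each firm's profit = (37 − 29)·3.2 = 25.6.

π_i = 25.6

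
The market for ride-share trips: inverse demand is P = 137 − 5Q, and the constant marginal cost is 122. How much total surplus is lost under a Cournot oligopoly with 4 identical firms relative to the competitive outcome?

Under competition P = MC = 122, so Q = (137 − 122)/5 = 3.
In a 4-firm Cournot equilibrium, symmetry and the first-order condition give q = (137 − 122)/(25) = 0.6. So Q = 2.4 and P = 125.
DWL is the triangle between Q = 2.4 and Q = 3: ½·(3 − 2.4)·(125 − 122) = 0.9.

DWL = 0.9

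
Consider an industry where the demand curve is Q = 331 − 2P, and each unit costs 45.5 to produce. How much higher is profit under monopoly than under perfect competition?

Profit rises by 7200

Inverting demand: P = 165.5 − 0.5Q.
Competitive firms price at marginal cost: P = 45.5, giving Q = 240.
Profit = (45.5 − 45.5)·240 = 0.
The monopolist equates marginal revenue to marginal cost: 165.5 − Q = 45.5, so Q = 120. From demand, P = 105.5.
Profit = (105.5 − 45.5)·120 = 7200.
Change in profit: 7200 − 0 = 7200.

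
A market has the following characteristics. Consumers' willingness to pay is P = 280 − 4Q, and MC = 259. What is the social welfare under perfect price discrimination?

Under first-degree price discrimination the firm charges each unit its demand price and produces up to where P = MC, i.e. Q = 5.25. Consumer surplus is zero; producer surplus equals total surplus.
TS = 55.125 (equal to competitive TS).

TS = 55.125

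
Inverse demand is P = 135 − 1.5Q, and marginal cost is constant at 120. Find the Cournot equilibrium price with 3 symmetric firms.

P = 123.75

In a 3-firm Cournot equilibrium, symmetry and the first-order condition give q = (135 − 120)/(6) = 2.5. So Q = 7.5 and P = 123.75.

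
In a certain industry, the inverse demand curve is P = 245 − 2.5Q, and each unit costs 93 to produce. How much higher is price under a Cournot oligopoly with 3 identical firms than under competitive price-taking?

Under competition P = MC = 93, so Q = (245 − 93)/2.5 = 60.8.
Cournot with 3 identical firms: the symmetric best-response condition is 245 − 10q = 93. Each firm produces q = 15.2, total output Q = 45.6, price P = 131.
Change in price: 131 − 93 = 38.

Price rises by 38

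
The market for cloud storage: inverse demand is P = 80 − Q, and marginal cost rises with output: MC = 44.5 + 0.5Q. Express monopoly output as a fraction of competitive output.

Q_m/Q_c = 0.6

Monopoly sets MR = MC: 80 − 2Q = 44.5 + 0.5Q ⇒ Q = 14.2, P = 80 − 14.2 = 65.8.
Competitive equilibrium sets price equal to marginal cost: 80 − Q = 44.5 + 0.5Q, so Q = 71/3 and P = 169/3.
Ratio Q_m/Q_c = 14.2/(71/3) = 0.6.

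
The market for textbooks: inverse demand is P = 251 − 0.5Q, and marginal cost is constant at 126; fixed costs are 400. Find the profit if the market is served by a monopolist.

Profit = 7412.5

Monopoly sets MR = MC: 251 − Q = 126 ⇒ Q = 125, P = 251 − 0.5·125 = 188.5.
Profit = (188.5 − 126)·125 − 400 = 7412.5.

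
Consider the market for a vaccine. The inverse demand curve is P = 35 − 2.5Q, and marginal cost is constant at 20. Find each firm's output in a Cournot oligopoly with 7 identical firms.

q_i = 0.75

Cournot with 7 identical firms: the symmetric best-response condition is 35 − 20q = 20. Each firm produces q = 0.75, total output Q = 5.25, price P = 21.875.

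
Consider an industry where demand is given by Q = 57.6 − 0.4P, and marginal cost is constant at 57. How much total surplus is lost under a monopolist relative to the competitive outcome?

Inverting demand: P = 144 − 2.5Q.
Competitive firms price at marginal cost: P = 57, giving Q = 34.8.
A monopolist chooses Q where MR = MC. MR = 144 − 5Q; setting this equal to 57 gives Q = 17.4 and P = 100.5.
DWL is the triangle between Q = 17.4 and Q = 34.8: ½·(34.8 − 17.4)·(100.5 − 57) = 378.45.

DWL = 378.45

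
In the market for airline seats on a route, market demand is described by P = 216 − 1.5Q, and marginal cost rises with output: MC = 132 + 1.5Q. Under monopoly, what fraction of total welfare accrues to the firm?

The monopolist equates marginal revenue to marginal cost: 216 − 3Q = 132 + 1.5Q, so Q = 56/3. From demand, P = 188.
CS = ½·(216 − 188)·56/3 = 784/3.
PS = P·Q − VC(Q) = 188·56/3 − (132·56/3 + ½·1.5·(56/3)²) = 784.
Share captured = PS/TS = 784/(3136/3) = 0.75.

PS/TS = 0.75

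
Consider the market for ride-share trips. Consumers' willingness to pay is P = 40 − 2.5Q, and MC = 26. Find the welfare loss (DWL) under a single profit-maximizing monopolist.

Competitive firms price at marginal cost: P = 26, giving Q = 5.6.
Monopoly sets MR = MC: 40 − 5Q = 26 ⇒ Q = 2.8, P = 40 − 2.5·2.8 = 33.
DWL is the triangle between Q = 2.8 and Q = 5.6: ½·(5.6 − 2.8)·(33 − 26) = 9.8.

DWL = 9.8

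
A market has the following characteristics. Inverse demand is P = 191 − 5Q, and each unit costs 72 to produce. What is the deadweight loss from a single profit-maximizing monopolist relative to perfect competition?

Under competition P = MC = 72, so Q = (191 − 72)/5 = 23.8.
The monopolist equates marginal revenue to marginal cost: 191 − 10Q = 72, so Q = 11.9. From demand, P = 131.5.
DWL is the triangle between Q = 11.9 and Q = 23.8: ½·(23.8 − 11.9)·(131.5 − 72) = 354.025.

DWL = 354.025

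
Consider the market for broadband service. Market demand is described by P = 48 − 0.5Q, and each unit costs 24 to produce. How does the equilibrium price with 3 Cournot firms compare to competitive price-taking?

Cournot: P = 30; Competition: P = 24

In a 3-firm Cournot equilibrium, symmetry and the first-order condition give q = (48 − 24)/(2) = 12. So Q = 36 and P = 30.
Under competition P = MC = 24, so Q = (48 − 24)/0.5 = 48.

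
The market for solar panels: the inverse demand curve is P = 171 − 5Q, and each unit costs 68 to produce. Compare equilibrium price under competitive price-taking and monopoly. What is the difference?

P rises by 51.5

Competitive firms price at marginal cost: P = 68, giving Q = 20.6.
Monopoly sets MR = MC: 171 − 10Q = 68 ⇒ Q = 10.3, P = 171 − 5·10.3 = 119.5.
Change in equilibrium price: 119.5 − 68 = 51.5.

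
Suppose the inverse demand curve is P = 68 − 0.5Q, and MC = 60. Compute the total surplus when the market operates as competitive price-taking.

Competitive firms price at marginal cost: P = 60, giving Q = 16.
CS = ½·(68 − 60)·16 = 64; PS = (60 − 60)·16 = 0; TS = 64.

TS = 64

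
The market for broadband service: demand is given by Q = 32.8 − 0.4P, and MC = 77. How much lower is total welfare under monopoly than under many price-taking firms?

Inverting demand: P = 82 − 2.5Q.
Perfect competition: P = MC = 77, so 82 − 2.5Q = 77 and Q = 2.
CS = ½·(82 − 77)·2 = 5; PS = (77 − 77)·2 = 0; TS = 5.
A monopolist chooses Q where MR = MC. MR = 82 − 5Q; setting this equal to 77 gives Q = 1 and P = 79.5.
CS = ½·(82 − 79.5)·1 = 1.25; PS = (79.5 − 77)·1 = 2.5; TS = 3.75.
Change in total welfare: 3.75 − 5 = −1.25.

Total welfare falls by 1.25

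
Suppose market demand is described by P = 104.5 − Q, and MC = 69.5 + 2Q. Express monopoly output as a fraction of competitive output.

Q_m/Q_c = 0.75

Monopoly sets MR = MC: 104.5 − 2Q = 69.5 + 2Q ⇒ Q = 8.75, P = 104.5 − 8.75 = 95.75.
Competitive equilibrium sets price equal to marginal cost: 104.5 − Q = 69.5 + 2Q, so Q = 35/3 and P = 557/6.
Ratio Q_m/Q_c = 8.75/(35/3) = 0.75.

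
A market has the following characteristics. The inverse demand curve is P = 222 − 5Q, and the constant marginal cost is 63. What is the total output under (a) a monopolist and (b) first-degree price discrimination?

Monopoly: Q = 15.9; Perfect PD: Q = 31.8

A monopolist chooses Q where MR = MC. MR = 222 − 10Q; setting this equal to 63 gives Q = 15.9 and P = 142.5.
Under first-degree price discrimination the firm charges each unit its demand price and produces up to where P = MC, i.e. Q = 31.8. Consumer surplus is zero; producer surplus equals total surplus.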